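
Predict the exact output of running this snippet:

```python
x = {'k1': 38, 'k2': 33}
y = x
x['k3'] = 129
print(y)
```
{'k1': 38, 'k2': 33, 'k3': 129}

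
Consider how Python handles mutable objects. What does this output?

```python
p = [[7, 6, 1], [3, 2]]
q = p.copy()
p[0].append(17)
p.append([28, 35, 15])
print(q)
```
[[7, 6, 1, 17], [3, 2]]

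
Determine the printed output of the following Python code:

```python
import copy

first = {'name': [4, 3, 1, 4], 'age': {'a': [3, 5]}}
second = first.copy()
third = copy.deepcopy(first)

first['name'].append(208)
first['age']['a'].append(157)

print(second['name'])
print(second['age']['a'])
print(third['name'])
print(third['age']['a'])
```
[4, 3, 1, 4, 208]
[3, 5, 157]
[4, 3, 1, 4]
[3, 5]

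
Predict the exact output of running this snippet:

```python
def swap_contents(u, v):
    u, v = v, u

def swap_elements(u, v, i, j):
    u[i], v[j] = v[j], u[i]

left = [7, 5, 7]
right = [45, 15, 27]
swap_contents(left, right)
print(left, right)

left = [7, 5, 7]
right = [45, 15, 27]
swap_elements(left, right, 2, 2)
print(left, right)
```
[7, 5, 7] [45, 15, 27]
[7, 5, 27] [45, 15, 7]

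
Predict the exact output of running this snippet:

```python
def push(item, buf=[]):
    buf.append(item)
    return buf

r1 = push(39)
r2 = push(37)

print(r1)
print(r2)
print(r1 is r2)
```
[39, 37]
[39, 37]
True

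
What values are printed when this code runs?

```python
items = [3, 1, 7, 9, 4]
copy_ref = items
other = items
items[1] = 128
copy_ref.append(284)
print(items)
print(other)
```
[3, 128, 7, 9, 4, 284]
[3, 128, 7, 9, 4, 284]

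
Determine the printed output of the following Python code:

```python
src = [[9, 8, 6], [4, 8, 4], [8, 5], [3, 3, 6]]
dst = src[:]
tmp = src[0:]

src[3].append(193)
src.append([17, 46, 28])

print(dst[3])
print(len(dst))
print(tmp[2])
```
[3, 3, 6, 193]
4
[8, 5]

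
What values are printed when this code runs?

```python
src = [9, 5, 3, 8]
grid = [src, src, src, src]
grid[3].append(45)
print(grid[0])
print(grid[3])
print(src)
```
[9, 5, 3, 8, 45]
[9, 5, 3, 8, 45]
[9, 5, 3, 8, 45]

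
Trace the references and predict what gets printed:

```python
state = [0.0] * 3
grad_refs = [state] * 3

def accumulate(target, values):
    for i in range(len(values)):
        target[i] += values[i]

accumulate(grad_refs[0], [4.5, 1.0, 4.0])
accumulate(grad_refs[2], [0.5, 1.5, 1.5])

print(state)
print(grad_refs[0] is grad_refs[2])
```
[5.0, 2.5, 5.5]
True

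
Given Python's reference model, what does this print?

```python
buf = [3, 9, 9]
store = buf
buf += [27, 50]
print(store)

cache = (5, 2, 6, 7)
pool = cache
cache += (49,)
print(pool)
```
[3, 9, 9, 27, 50]
(5, 2, 6, 7)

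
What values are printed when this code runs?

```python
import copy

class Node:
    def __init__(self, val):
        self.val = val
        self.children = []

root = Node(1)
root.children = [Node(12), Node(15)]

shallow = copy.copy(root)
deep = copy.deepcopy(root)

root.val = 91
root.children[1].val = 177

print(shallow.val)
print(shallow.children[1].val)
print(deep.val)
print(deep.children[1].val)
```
1
177
1
15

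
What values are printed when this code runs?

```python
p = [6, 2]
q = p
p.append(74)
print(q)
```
[6, 2, 74]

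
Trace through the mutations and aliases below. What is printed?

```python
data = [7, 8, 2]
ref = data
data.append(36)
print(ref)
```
[7, 8, 2, 36]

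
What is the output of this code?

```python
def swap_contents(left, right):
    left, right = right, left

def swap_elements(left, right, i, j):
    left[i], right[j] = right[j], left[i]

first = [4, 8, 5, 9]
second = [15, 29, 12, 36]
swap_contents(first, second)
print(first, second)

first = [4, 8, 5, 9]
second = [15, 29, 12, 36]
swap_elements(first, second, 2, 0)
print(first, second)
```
[4, 8, 5, 9] [15, 29, 12, 36]
[4, 8, 15, 9] [5, 29, 12, 36]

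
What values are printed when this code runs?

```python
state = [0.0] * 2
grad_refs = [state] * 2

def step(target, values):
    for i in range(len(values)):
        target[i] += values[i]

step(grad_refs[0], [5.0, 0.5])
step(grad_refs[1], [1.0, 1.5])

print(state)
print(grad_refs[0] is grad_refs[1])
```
[6.0, 2.0]
True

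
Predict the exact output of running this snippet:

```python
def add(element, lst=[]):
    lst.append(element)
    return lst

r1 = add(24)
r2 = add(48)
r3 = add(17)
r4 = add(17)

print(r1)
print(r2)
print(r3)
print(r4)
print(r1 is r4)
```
[24, 48, 17, 17]
[24, 48, 17, 17]
[24, 48, 17, 17]
[24, 48, 17, 17]
True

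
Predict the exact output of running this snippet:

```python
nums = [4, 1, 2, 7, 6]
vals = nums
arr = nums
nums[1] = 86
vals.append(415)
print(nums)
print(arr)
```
[4, 86, 2, 7, 6, 415]
[4, 86, 2, 7, 6, 415]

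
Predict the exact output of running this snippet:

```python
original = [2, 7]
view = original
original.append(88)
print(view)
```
[2, 7, 88]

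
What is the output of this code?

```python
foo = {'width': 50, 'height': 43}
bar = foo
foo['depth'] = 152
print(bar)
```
{'width': 50, 'height': 43, 'depth': 152}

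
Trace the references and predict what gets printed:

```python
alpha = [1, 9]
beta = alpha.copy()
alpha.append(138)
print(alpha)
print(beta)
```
[1, 9, 138]
[1, 9]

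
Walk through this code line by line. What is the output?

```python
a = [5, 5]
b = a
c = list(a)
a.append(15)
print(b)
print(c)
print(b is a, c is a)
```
[5, 5, 15]
[5, 5]
True False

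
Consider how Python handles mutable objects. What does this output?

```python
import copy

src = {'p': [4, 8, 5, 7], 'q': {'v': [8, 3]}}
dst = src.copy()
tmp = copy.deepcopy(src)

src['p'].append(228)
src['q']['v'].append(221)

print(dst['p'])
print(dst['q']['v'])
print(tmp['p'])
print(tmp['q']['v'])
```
[4, 8, 5, 7, 228]
[8, 3, 221]
[4, 8, 5, 7]
[8, 3]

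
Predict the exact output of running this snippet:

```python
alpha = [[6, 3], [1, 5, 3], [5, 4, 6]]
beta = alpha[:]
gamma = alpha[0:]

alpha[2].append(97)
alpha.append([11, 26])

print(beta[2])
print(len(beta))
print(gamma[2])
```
[5, 4, 6, 97]
3
[5, 4, 6, 97]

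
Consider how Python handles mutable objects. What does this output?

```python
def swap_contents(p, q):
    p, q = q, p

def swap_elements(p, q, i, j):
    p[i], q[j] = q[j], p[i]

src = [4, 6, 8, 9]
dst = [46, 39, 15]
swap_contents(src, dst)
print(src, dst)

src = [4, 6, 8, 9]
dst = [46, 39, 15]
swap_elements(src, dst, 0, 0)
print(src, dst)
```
[4, 6, 8, 9] [46, 39, 15]
[46, 6, 8, 9] [4, 39, 15]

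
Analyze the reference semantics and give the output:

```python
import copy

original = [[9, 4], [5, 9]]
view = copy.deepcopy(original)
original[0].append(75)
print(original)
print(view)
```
[[9, 4, 75], [5, 9]]
[[9, 4], [5, 9]]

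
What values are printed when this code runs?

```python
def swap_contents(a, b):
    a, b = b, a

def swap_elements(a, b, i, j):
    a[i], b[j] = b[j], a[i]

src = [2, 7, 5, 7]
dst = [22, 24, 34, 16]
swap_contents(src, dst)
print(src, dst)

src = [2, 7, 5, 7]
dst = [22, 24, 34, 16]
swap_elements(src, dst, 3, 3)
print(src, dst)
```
[2, 7, 5, 7] [22, 24, 34, 16]
[2, 7, 5, 16] [22, 24, 34, 7]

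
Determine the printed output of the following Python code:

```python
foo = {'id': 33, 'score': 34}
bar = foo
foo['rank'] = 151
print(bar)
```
{'id': 33, 'score': 34, 'rank': 151}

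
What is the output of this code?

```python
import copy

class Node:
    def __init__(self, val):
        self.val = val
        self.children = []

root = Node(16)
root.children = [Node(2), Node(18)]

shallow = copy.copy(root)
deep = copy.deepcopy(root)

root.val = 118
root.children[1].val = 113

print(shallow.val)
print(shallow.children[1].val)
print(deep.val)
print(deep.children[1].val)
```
16
113
16
18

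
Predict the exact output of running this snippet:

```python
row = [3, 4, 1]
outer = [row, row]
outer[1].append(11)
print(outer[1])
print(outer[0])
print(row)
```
[3, 4, 1, 11]
[3, 4, 1, 11]
[3, 4, 1, 11]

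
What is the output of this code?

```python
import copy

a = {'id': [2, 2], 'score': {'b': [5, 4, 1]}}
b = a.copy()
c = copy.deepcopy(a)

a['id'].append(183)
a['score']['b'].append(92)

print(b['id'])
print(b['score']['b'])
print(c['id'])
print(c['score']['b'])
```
[2, 2, 183]
[5, 4, 1, 92]
[2, 2]
[5, 4, 1]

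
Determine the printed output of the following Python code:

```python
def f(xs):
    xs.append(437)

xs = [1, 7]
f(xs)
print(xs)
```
[1, 7, 437]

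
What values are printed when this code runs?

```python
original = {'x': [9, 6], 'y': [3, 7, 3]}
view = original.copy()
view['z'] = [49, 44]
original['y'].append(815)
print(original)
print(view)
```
{'x': [9, 6], 'y': [3, 7, 3, 815]}
{'x': [9, 6], 'y': [3, 7, 3, 815], 'z': [49, 44]}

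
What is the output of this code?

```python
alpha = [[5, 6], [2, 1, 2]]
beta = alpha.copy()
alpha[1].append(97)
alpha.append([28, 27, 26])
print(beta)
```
[[5, 6], [2, 1, 2, 97]]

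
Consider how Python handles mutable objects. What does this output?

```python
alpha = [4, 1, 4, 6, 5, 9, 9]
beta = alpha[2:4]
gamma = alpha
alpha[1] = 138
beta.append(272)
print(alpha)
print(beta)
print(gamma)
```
[4, 138, 4, 6, 5, 9, 9]
[4, 6, 272]
[4, 138, 4, 6, 5, 9, 9]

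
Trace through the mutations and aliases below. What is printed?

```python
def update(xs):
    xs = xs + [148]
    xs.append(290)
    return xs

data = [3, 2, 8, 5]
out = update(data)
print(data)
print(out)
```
[3, 2, 8, 5]
[3, 2, 8, 5, 148, 290]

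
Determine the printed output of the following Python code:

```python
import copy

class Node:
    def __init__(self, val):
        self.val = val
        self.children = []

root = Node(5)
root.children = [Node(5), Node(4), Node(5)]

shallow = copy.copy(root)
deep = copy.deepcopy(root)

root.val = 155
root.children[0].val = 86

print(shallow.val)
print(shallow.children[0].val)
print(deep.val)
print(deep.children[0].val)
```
5
86
5
5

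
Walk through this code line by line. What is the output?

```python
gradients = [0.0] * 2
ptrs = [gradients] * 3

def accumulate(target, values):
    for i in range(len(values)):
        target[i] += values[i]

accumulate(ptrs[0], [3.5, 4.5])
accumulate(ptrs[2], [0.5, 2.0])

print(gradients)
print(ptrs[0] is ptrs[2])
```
[4.0, 6.5]
True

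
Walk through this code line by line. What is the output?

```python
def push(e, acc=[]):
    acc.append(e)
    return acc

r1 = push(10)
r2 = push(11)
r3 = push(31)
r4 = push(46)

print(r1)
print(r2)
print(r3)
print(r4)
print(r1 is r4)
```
[10, 11, 31, 46]
[10, 11, 31, 46]
[10, 11, 31, 46]
[10, 11, 31, 46]
True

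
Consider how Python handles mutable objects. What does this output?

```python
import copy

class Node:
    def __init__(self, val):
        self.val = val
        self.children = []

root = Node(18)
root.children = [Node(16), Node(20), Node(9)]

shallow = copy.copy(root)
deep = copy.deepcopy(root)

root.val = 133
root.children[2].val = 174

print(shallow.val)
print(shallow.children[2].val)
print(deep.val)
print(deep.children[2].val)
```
18
174
18
9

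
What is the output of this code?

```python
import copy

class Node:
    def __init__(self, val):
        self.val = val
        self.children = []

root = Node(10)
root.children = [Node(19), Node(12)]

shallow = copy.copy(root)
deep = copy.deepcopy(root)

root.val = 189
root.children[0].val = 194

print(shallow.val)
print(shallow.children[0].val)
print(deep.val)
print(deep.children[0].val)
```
10
194
10
19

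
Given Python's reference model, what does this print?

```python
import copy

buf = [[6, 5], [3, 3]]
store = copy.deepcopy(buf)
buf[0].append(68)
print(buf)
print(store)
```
[[6, 5, 68], [3, 3]]
[[6, 5], [3, 3]]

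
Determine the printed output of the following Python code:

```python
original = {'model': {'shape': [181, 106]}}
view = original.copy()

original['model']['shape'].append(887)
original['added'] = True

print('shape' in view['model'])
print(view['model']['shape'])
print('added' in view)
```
True
[181, 106, 887]
False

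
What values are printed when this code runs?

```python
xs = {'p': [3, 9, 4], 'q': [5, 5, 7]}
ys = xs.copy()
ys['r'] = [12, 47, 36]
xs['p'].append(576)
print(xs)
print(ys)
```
{'p': [3, 9, 4, 576], 'q': [5, 5, 7]}
{'p': [3, 9, 4, 576], 'q': [5, 5, 7], 'r': [12, 47, 36]}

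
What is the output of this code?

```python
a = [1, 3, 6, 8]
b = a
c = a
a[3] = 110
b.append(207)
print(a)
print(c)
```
[1, 3, 6, 110, 207]
[1, 3, 6, 110, 207]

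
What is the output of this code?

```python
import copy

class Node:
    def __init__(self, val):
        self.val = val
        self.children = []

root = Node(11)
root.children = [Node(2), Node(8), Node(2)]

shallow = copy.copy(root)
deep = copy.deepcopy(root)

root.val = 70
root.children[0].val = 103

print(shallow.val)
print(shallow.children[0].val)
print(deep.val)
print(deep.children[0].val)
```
11
103
11
2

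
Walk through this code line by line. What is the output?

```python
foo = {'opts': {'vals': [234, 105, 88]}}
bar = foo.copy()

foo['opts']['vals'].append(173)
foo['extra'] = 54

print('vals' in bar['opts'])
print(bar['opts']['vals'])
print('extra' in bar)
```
True
[234, 105, 88, 173]
False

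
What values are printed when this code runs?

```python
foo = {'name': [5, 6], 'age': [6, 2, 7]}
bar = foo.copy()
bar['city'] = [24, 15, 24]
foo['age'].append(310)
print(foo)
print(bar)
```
{'name': [5, 6], 'age': [6, 2, 7, 310]}
{'name': [5, 6], 'age': [6, 2, 7, 310], 'city': [24, 15, 24]}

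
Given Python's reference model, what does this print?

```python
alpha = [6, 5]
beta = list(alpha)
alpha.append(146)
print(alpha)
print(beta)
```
[6, 5, 146]
[6, 5]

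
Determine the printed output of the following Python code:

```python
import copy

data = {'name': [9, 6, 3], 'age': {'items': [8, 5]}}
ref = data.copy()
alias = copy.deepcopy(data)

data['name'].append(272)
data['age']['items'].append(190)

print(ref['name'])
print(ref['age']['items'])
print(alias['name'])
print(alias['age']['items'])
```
[9, 6, 3, 272]
[8, 5, 190]
[9, 6, 3]
[8, 5]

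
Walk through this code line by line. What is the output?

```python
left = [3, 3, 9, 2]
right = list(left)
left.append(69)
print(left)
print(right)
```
[3, 3, 9, 2, 69]
[3, 3, 9, 2]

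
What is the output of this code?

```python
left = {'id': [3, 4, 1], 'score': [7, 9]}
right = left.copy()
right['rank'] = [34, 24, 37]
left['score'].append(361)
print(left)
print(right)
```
{'id': [3, 4, 1], 'score': [7, 9, 361]}
{'id': [3, 4, 1], 'score': [7, 9, 361], 'rank': [34, 24, 37]}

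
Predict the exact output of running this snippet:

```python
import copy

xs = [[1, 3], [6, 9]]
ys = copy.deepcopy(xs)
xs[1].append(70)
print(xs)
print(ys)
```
[[1, 3], [6, 9, 70]]
[[1, 3], [6, 9]]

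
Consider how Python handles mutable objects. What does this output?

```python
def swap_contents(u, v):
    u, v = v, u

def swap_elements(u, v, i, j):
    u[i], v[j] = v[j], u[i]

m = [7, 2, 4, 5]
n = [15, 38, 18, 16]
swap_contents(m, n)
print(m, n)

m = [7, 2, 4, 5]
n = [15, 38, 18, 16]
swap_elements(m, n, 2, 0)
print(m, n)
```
[7, 2, 4, 5] [15, 38, 18, 16]
[7, 2, 15, 5] [4, 38, 18, 16]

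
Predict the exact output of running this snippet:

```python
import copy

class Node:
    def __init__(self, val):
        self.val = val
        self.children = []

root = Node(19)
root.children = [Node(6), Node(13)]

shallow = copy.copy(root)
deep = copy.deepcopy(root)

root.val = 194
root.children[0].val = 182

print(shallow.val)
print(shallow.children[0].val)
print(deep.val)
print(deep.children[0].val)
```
19
182
19
6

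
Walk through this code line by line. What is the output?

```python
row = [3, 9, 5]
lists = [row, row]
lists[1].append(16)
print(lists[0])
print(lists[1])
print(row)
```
[3, 9, 5, 16]
[3, 9, 5, 16]
[3, 9, 5, 16]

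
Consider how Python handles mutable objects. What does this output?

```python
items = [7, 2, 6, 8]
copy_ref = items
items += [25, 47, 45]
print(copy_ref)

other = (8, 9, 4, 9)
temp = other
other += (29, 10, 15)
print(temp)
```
[7, 2, 6, 8, 25, 47, 45]
(8, 9, 4, 9)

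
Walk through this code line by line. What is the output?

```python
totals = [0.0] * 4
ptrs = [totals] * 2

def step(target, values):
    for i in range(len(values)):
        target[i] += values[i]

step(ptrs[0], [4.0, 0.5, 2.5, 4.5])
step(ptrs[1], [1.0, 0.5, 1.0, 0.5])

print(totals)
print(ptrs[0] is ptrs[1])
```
[5.0, 1.0, 3.5, 5.0]
True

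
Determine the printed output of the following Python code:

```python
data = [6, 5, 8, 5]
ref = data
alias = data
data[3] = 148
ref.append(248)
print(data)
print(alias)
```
[6, 5, 8, 148, 248]
[6, 5, 8, 148, 248]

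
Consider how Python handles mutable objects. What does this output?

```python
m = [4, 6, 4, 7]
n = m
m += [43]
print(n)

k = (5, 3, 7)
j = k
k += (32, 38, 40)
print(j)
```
[4, 6, 4, 7, 43]
(5, 3, 7)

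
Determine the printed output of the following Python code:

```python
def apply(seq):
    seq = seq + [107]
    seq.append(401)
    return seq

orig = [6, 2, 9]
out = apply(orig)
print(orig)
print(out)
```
[6, 2, 9]
[6, 2, 9, 107, 401]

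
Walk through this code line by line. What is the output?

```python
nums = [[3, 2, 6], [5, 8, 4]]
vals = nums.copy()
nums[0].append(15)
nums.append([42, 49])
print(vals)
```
[[3, 2, 6, 15], [5, 8, 4]]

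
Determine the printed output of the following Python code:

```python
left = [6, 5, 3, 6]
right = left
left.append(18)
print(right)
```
[6, 5, 3, 6, 18]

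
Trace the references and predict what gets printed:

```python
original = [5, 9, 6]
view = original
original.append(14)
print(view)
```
[5, 9, 6, 14]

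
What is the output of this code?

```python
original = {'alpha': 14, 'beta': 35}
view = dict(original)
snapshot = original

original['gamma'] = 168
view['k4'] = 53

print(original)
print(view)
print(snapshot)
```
{'alpha': 14, 'beta': 35, 'gamma': 168}
{'alpha': 14, 'beta': 35, 'k4': 53}
{'alpha': 14, 'beta': 35, 'gamma': 168}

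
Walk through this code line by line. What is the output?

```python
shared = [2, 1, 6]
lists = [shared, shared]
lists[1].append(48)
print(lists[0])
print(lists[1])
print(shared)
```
[2, 1, 6, 48]
[2, 1, 6, 48]
[2, 1, 6, 48]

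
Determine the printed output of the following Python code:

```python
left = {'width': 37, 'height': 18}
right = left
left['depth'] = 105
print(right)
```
{'width': 37, 'height': 18, 'depth': 105}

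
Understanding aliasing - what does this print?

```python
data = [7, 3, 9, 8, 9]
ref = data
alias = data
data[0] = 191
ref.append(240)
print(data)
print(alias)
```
[191, 3, 9, 8, 9, 240]
[191, 3, 9, 8, 9, 240]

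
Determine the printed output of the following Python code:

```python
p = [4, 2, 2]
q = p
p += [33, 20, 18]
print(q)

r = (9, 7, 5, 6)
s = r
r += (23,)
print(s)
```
[4, 2, 2, 33, 20, 18]
(9, 7, 5, 6)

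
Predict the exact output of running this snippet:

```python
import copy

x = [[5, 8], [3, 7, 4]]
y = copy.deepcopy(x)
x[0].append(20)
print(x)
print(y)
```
[[5, 8, 20], [3, 7, 4]]
[[5, 8], [3, 7, 4]]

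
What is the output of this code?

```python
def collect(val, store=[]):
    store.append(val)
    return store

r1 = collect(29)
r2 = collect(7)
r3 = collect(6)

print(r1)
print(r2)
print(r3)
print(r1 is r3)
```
[29, 7, 6]
[29, 7, 6]
[29, 7, 6]
True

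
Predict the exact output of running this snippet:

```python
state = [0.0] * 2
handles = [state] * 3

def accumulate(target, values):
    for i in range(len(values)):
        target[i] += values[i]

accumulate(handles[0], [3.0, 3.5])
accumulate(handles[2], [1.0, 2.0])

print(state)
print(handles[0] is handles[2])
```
[4.0, 5.5]
True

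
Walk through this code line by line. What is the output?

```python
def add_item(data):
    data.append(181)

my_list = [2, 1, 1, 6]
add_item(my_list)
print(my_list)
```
[2, 1, 1, 6, 181]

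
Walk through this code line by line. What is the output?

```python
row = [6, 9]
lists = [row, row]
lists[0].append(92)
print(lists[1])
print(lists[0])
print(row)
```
[6, 9, 92]
[6, 9, 92]
[6, 9, 92]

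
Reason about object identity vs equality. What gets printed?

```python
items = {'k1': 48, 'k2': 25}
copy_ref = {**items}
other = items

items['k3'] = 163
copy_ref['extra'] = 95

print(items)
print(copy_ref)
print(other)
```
{'k1': 48, 'k2': 25, 'k3': 163}
{'k1': 48, 'k2': 25, 'extra': 95}
{'k1': 48, 'k2': 25, 'k3': 163}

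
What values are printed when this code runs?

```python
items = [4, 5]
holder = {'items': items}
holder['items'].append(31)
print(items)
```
[4, 5, 31]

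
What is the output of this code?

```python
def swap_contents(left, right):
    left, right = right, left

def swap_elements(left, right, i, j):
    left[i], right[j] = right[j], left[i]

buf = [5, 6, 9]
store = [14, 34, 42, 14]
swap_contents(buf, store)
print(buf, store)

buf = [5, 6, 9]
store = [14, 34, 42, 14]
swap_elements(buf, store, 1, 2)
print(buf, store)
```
[5, 6, 9] [14, 34, 42, 14]
[5, 42, 9] [14, 34, 6, 14]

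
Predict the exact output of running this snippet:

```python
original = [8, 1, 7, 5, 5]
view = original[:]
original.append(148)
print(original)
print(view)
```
[8, 1, 7, 5, 5, 148]
[8, 1, 7, 5, 5]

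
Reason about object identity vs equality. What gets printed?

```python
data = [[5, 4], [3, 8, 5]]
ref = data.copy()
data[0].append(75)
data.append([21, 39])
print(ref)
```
[[5, 4, 75], [3, 8, 5]]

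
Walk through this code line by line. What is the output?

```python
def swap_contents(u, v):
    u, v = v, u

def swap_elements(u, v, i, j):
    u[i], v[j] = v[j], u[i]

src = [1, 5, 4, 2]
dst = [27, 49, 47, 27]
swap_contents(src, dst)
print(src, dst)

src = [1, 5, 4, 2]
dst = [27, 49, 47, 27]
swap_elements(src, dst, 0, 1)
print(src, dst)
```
[1, 5, 4, 2] [27, 49, 47, 27]
[49, 5, 4, 2] [27, 1, 47, 27]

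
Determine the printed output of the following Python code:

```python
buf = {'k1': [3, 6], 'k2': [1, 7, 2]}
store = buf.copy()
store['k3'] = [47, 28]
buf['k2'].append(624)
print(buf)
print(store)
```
{'k1': [3, 6], 'k2': [1, 7, 2, 624]}
{'k1': [3, 6], 'k2': [1, 7, 2, 624], 'k3': [47, 28]}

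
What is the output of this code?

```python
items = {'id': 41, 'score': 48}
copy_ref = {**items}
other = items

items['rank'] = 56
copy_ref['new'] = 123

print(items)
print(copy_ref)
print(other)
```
{'id': 41, 'score': 48, 'rank': 56}
{'id': 41, 'score': 48, 'new': 123}
{'id': 41, 'score': 48, 'rank': 56}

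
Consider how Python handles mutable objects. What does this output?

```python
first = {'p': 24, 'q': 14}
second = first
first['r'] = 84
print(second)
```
{'p': 24, 'q': 14, 'r': 84}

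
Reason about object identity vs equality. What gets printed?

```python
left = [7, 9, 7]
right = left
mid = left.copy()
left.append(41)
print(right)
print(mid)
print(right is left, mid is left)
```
[7, 9, 7, 41]
[7, 9, 7]
True False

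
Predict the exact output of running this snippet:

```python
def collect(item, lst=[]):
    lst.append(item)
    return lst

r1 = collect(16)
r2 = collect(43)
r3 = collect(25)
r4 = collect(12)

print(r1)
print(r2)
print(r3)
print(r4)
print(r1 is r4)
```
[16, 43, 25, 12]
[16, 43, 25, 12]
[16, 43, 25, 12]
[16, 43, 25, 12]
True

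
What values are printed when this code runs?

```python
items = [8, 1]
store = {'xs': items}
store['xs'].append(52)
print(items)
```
[8, 1, 52]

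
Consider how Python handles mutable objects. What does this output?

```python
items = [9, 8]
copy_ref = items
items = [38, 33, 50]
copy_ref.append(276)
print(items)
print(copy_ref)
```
[38, 33, 50]
[9, 8, 276]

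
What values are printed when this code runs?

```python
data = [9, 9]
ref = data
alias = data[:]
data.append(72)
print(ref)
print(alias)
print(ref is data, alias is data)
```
[9, 9, 72]
[9, 9]
True False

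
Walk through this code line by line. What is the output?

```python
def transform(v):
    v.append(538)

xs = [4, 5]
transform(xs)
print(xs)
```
[4, 5, 538]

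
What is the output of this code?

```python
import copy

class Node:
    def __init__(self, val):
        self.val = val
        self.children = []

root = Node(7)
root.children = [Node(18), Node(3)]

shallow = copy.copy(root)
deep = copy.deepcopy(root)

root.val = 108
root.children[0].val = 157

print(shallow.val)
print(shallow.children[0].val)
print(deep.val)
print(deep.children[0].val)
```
7
157
7
18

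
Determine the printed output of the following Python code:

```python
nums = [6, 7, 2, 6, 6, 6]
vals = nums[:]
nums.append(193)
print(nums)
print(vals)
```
[6, 7, 2, 6, 6, 6, 193]
[6, 7, 2, 6, 6, 6]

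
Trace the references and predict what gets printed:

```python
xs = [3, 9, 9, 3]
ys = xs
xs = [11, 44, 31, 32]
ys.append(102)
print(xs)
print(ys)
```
[11, 44, 31, 32]
[3, 9, 9, 3, 102]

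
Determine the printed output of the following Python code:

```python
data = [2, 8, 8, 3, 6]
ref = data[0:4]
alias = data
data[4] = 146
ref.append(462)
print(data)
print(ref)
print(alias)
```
[2, 8, 8, 3, 146]
[2, 8, 8, 3, 462]
[2, 8, 8, 3, 146]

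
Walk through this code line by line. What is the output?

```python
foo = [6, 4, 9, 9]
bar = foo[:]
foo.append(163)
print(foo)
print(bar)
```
[6, 4, 9, 9, 163]
[6, 4, 9, 9]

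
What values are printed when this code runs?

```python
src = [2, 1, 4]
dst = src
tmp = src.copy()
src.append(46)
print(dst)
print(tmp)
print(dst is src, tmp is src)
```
[2, 1, 4, 46]
[2, 1, 4]
True False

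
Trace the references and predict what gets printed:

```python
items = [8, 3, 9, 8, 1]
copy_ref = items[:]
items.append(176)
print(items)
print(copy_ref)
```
[8, 3, 9, 8, 1, 176]
[8, 3, 9, 8, 1]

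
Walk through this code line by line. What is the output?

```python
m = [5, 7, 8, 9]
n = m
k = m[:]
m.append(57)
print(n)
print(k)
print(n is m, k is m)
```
[5, 7, 8, 9, 57]
[5, 7, 8, 9]
True False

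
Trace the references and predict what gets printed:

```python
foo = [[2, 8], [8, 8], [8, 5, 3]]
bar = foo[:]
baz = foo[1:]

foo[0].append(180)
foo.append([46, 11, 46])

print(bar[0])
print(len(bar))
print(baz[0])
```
[2, 8, 180]
3
[8, 8]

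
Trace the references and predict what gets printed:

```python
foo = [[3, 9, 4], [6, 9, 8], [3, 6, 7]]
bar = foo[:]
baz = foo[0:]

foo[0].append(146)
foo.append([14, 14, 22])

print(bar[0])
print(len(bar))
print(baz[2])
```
[3, 9, 4, 146]
3
[3, 6, 7]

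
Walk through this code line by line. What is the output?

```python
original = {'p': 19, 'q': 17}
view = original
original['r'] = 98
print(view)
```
{'p': 19, 'q': 17, 'r': 98}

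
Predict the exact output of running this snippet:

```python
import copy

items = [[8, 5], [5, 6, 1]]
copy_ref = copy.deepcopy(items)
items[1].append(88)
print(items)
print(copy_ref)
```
[[8, 5], [5, 6, 1, 88]]
[[8, 5], [5, 6, 1]]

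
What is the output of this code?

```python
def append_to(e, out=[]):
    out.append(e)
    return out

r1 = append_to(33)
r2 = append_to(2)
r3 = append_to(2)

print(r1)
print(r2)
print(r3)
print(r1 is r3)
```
[33, 2, 2]
[33, 2, 2]
[33, 2, 2]
True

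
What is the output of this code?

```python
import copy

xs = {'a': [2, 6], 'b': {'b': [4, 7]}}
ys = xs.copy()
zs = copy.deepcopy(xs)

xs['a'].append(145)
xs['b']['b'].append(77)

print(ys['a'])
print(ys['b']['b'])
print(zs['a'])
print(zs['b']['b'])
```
[2, 6, 145]
[4, 7, 77]
[2, 6]
[4, 7]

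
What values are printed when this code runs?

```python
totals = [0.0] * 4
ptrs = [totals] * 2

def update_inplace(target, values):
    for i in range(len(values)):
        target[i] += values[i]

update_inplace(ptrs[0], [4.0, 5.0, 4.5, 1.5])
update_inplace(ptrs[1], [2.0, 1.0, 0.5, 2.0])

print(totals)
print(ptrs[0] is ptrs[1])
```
[6.0, 6.0, 5.0, 3.5]
True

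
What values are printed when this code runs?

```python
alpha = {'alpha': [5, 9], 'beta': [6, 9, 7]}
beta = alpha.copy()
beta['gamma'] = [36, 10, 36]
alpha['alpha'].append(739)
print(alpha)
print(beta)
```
{'alpha': [5, 9, 739], 'beta': [6, 9, 7]}
{'alpha': [5, 9, 739], 'beta': [6, 9, 7], 'gamma': [36, 10, 36]}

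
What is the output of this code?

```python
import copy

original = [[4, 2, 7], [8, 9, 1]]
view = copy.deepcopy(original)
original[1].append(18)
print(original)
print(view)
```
[[4, 2, 7], [8, 9, 1, 18]]
[[4, 2, 7], [8, 9, 1]]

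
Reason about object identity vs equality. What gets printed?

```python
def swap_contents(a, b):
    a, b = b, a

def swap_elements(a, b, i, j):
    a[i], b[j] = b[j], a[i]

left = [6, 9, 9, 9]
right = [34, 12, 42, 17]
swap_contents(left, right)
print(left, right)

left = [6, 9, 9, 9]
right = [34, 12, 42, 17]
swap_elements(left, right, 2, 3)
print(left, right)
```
[6, 9, 9, 9] [34, 12, 42, 17]
[6, 9, 17, 9] [34, 12, 42, 9]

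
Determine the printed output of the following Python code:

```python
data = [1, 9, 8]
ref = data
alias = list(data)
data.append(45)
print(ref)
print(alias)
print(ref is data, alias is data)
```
[1, 9, 8, 45]
[1, 9, 8]
True False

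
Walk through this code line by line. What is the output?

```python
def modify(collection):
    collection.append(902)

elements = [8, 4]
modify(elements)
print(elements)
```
[8, 4, 902]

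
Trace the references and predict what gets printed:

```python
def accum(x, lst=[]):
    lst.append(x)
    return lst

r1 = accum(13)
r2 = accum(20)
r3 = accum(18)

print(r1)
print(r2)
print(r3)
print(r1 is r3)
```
[13, 20, 18]
[13, 20, 18]
[13, 20, 18]
True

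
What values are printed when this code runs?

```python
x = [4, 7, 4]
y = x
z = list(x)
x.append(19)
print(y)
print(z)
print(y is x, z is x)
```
[4, 7, 4, 19]
[4, 7, 4]
True False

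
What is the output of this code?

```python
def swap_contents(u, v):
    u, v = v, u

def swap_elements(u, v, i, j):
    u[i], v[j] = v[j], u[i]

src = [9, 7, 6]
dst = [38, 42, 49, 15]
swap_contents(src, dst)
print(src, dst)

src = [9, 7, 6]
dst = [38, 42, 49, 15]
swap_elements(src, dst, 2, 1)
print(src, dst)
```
[9, 7, 6] [38, 42, 49, 15]
[9, 7, 42] [38, 6, 49, 15]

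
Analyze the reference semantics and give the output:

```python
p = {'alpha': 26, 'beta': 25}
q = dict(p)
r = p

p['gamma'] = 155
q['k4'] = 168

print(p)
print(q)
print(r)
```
{'alpha': 26, 'beta': 25, 'gamma': 155}
{'alpha': 26, 'beta': 25, 'k4': 168}
{'alpha': 26, 'beta': 25, 'gamma': 155}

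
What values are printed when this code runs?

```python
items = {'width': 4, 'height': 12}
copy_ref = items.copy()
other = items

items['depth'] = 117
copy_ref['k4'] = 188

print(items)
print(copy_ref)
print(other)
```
{'width': 4, 'height': 12, 'depth': 117}
{'width': 4, 'height': 12, 'k4': 188}
{'width': 4, 'height': 12, 'depth': 117}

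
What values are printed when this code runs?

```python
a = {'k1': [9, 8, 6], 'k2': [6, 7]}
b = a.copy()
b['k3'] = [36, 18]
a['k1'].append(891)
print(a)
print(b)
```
{'k1': [9, 8, 6, 891], 'k2': [6, 7]}
{'k1': [9, 8, 6, 891], 'k2': [6, 7], 'k3': [36, 18]}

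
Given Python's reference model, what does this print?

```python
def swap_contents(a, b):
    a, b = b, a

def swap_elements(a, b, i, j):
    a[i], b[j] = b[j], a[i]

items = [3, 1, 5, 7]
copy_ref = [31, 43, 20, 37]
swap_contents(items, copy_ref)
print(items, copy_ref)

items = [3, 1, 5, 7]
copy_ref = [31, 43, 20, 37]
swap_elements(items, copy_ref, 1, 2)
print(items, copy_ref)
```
[3, 1, 5, 7] [31, 43, 20, 37]
[3, 20, 5, 7] [31, 43, 1, 37]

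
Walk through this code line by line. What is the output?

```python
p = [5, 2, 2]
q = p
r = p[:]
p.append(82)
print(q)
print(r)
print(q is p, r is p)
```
[5, 2, 2, 82]
[5, 2, 2]
True False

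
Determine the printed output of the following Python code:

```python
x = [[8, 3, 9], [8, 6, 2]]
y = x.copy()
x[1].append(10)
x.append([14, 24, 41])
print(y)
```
[[8, 3, 9], [8, 6, 2, 10]]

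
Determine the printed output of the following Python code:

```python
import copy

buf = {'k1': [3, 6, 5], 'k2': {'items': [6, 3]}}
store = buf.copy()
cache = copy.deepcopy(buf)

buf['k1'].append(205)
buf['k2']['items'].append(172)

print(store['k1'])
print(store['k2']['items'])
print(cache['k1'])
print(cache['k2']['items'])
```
[3, 6, 5, 205]
[6, 3, 172]
[3, 6, 5]
[6, 3]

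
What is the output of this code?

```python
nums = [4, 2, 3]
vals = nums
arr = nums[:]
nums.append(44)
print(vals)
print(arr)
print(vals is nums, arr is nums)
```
[4, 2, 3, 44]
[4, 2, 3]
True False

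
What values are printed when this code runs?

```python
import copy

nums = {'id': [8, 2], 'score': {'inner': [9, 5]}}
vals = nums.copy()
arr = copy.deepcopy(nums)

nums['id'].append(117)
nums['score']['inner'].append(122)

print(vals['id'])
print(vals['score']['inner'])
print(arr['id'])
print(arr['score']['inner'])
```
[8, 2, 117]
[9, 5, 122]
[8, 2]
[9, 5]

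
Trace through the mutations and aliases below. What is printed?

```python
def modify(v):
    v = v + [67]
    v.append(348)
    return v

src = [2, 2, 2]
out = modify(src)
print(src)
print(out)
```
[2, 2, 2]
[2, 2, 2, 67, 348]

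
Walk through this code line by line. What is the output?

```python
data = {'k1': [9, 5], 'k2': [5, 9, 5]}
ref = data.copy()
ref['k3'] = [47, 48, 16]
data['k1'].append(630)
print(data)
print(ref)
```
{'k1': [9, 5, 630], 'k2': [5, 9, 5]}
{'k1': [9, 5, 630], 'k2': [5, 9, 5], 'k3': [47, 48, 16]}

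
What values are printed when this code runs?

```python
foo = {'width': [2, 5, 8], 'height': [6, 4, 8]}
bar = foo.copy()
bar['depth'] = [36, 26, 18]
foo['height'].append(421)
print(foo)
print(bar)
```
{'width': [2, 5, 8], 'height': [6, 4, 8, 421]}
{'width': [2, 5, 8], 'height': [6, 4, 8, 421], 'depth': [36, 26, 18]}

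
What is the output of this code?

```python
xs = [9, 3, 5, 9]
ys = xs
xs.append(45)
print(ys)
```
[9, 3, 5, 9, 45]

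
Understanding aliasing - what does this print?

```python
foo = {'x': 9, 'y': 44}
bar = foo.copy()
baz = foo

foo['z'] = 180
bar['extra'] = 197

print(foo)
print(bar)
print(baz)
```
{'x': 9, 'y': 44, 'z': 180}
{'x': 9, 'y': 44, 'extra': 197}
{'x': 9, 'y': 44, 'z': 180}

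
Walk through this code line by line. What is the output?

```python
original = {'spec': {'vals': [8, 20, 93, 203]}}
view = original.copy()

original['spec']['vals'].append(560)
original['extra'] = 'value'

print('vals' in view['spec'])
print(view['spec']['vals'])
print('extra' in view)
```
True
[8, 20, 93, 203, 560]
False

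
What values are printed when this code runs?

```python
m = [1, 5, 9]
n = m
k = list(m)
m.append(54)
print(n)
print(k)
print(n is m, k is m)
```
[1, 5, 9, 54]
[1, 5, 9]
True False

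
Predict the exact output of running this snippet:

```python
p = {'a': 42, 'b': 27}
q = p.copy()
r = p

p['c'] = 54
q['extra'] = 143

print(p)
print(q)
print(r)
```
{'a': 42, 'b': 27, 'c': 54}
{'a': 42, 'b': 27, 'extra': 143}
{'a': 42, 'b': 27, 'c': 54}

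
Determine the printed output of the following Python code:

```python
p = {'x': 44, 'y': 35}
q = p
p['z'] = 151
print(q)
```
{'x': 44, 'y': 35, 'z': 151}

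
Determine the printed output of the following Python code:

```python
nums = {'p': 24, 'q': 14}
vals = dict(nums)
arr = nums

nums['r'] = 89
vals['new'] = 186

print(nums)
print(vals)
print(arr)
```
{'p': 24, 'q': 14, 'r': 89}
{'p': 24, 'q': 14, 'new': 186}
{'p': 24, 'q': 14, 'r': 89}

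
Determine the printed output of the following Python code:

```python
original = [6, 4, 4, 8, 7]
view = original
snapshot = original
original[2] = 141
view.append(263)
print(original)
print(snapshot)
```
[6, 4, 141, 8, 7, 263]
[6, 4, 141, 8, 7, 263]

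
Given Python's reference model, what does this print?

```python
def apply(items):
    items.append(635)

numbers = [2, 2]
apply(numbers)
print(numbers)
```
[2, 2, 635]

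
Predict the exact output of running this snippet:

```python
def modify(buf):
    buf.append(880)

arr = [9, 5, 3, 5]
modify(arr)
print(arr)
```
[9, 5, 3, 5, 880]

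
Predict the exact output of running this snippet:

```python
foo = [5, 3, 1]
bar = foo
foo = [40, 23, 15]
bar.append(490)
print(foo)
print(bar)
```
[40, 23, 15]
[5, 3, 1, 490]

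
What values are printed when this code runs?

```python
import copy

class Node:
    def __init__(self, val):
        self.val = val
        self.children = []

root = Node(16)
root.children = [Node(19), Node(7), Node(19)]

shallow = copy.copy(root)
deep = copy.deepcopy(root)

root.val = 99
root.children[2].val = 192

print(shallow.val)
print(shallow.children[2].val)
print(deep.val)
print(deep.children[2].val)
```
16
192
16
19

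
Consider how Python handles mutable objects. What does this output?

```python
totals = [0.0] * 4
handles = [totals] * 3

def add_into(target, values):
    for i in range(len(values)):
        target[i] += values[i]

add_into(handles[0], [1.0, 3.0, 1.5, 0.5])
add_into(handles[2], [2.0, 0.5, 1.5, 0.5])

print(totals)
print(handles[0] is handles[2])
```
[3.0, 3.5, 3.0, 1.0]
True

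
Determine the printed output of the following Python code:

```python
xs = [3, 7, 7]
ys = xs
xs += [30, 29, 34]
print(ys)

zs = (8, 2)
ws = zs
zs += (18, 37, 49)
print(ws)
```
[3, 7, 7, 30, 29, 34]
(8, 2)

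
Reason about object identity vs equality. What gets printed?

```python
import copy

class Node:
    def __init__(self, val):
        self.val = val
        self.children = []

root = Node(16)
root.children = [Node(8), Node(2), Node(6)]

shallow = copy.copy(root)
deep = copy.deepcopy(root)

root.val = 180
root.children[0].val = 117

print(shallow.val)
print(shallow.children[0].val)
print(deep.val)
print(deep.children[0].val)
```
16
117
16
8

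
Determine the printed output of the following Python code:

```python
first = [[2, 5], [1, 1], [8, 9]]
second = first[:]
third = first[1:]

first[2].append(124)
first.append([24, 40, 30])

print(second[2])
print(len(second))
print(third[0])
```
[8, 9, 124]
3
[1, 1]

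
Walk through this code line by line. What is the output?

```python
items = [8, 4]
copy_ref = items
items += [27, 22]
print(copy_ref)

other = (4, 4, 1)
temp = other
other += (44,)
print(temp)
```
[8, 4, 27, 22]
(4, 4, 1)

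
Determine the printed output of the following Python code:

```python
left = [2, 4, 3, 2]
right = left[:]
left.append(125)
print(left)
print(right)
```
[2, 4, 3, 2, 125]
[2, 4, 3, 2]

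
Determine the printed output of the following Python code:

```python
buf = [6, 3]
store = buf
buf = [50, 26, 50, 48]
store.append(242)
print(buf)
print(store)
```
[50, 26, 50, 48]
[6, 3, 242]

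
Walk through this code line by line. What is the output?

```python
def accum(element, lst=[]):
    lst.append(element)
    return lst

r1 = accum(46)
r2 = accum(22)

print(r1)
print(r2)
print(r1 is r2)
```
[46, 22]
[46, 22]
True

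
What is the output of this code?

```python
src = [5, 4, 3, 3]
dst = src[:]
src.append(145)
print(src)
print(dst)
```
[5, 4, 3, 3, 145]
[5, 4, 3, 3]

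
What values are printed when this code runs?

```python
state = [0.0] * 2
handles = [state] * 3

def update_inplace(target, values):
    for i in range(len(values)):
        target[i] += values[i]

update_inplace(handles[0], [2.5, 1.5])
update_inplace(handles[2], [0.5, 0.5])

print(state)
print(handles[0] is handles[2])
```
[3.0, 2.0]
True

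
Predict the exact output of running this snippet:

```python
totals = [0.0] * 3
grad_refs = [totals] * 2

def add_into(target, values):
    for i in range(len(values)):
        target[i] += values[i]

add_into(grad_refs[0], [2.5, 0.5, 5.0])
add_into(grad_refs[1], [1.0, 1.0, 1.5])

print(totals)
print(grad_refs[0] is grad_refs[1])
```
[3.5, 1.5, 6.5]
True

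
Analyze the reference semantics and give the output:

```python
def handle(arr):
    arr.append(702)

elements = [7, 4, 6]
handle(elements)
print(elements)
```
[7, 4, 6, 702]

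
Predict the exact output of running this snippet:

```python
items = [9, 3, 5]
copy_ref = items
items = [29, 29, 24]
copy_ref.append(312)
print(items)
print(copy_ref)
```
[29, 29, 24]
[9, 3, 5, 312]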